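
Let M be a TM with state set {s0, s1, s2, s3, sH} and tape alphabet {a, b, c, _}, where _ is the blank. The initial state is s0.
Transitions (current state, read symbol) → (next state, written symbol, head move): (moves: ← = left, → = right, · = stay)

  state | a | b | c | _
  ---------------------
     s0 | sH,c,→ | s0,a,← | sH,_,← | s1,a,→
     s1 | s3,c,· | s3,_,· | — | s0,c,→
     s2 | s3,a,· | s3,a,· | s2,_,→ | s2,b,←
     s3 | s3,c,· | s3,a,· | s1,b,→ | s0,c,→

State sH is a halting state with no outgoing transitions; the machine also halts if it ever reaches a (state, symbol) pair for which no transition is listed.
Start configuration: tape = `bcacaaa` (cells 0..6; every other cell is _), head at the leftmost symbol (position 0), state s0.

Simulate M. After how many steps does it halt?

4

s0 | _[b]cacaaa   read b → write a, move ←, go to s0
s0 | [_]acacaaa   read _ → write a, move →, go to s1
s1 | a[a]cacaaa   read a → write c, move ·, go to s3
s3 | a[c]cacaaa   read c → write b, move →, go to s1
s1 | ab[c]acaaa
M halts after 4 transitions.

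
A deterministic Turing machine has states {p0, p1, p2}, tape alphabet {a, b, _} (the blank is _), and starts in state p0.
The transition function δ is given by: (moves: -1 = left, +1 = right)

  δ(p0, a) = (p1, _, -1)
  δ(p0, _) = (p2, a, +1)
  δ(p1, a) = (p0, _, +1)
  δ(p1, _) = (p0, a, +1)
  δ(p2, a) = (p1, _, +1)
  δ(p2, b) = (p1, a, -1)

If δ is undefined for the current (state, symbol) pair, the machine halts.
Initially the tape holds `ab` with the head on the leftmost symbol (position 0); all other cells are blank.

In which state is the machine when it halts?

state=p0 head=0 tape=_[a]b_   (p0,a)→(p1,_,-1)
state=p1 head=-1 tape=[_]_b_   (p1,_)→(p0,a,+1)
state=p0 head=0 tape=a[_]b_   (p0,_)→(p2,a,+1)
state=p2 head=1 tape=aa[b]_   (p2,b)→(p1,a,-1)
state=p1 head=0 tape=a[a]a_   (p1,a)→(p0,_,+1)
state=p0 head=1 tape=a_[a]_   (p0,a)→(p1,_,-1)
state=p1 head=0 tape=a[_]__   (p1,_)→(p0,a,+1)
state=p0 head=1 tape=aa[_]_   (p0,_)→(p2,a,+1)
state=p2 head=2 tape=aaa[_]
No transition is defined for (p2, _); M halts in state p2.

p2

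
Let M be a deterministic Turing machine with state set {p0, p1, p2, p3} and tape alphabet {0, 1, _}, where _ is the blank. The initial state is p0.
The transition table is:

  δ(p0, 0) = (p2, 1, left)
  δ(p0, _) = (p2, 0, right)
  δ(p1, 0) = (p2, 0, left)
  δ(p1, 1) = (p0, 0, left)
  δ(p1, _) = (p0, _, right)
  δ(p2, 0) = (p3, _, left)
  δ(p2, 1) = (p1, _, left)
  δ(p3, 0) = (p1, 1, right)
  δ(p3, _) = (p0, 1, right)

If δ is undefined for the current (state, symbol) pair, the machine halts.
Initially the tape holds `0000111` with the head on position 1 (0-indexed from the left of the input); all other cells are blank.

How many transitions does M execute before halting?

17

state=p0 head=1 tape=__0[0]00111   (p0,0)→(p2,1,left)
state=p2 head=0 tape=__[0]100111   (p2,0)→(p3,_,left)
state=p3 head=-1 tape=_[_]_100111   (p3,_)→(p0,1,right)
state=p0 head=0 tape=_1[_]100111   (p0,_)→(p2,0,right)
state=p2 head=1 tape=_10[1]00111   (p2,1)→(p1,_,left)
state=p1 head=0 tape=_1[0]_00111   (p1,0)→(p2,0,left)
state=p2 head=-1 tape=_[1]0_00111   (p2,1)→(p1,_,left)
state=p1 head=-2 tape=[_]_0_00111   (p1,_)→(p0,_,right)
state=p0 head=-1 tape=_[_]0_00111   (p0,_)→(p2,0,right)
state=p2 head=0 tape=_0[0]_00111   (p2,0)→(p3,_,left)
state=p3 head=-1 tape=_[0]__00111   (p3,0)→(p1,1,right)
state=p1 head=0 tape=_1[_]_00111   (p1,_)→(p0,_,right)
state=p0 head=1 tape=_1_[_]00111   (p0,_)→(p2,0,right)
state=p2 head=2 tape=_1_0[0]0111   (p2,0)→(p3,_,left)
state=p3 head=1 tape=_1_[0]_0111   (p3,0)→(p1,1,right)
state=p1 head=2 tape=_1_1[_]0111   (p1,_)→(p0,_,right)
state=p0 head=3 tape=_1_1_[0]111   (p0,0)→(p2,1,left)
state=p2 head=2 tape=_1_1[_]1111
M halts after 17 transitions.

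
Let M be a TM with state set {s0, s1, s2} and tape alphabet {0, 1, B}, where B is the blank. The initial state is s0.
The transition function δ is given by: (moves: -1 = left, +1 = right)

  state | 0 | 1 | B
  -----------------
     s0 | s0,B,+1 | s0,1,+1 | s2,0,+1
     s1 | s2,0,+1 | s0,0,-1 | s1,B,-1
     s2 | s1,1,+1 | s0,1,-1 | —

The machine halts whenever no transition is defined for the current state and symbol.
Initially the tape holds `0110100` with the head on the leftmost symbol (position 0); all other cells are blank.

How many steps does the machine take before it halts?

8

s0 | [0]110100BB   read 0 → write B, move +1, go to s0
s0 | B[1]10100BB   read 1 → write 1, move +1, go to s0
s0 | B1[1]0100BB   read 1 → write 1, move +1, go to s0
s0 | B11[0]100BB   read 0 → write B, move +1, go to s0
s0 | B11B[1]00BB   read 1 → write 1, move +1, go to s0
s0 | B11B1[0]0BB   read 0 → write B, move +1, go to s0
s0 | B11B1B[0]BB   read 0 → write B, move +1, go to s0
s0 | B11B1BB[B]B   read B → write 0, move +1, go to s2
s2 | B11B1BB0[B]
M halts after 8 transitions.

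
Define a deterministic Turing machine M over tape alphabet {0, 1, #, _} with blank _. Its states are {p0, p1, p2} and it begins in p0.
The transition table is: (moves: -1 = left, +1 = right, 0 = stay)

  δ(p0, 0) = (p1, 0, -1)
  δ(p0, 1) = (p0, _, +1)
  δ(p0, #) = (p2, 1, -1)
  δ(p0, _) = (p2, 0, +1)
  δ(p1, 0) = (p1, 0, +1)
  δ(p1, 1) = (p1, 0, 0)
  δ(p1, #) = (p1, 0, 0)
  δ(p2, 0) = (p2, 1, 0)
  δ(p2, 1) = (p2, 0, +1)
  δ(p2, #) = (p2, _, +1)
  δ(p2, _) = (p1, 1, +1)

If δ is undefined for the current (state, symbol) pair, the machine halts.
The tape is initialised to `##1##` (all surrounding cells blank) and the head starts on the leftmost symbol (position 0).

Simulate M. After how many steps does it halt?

12

p0 | _[#]#1##_   read # → write 1, move -1, go to p2
p2 | [_]1#1##_   read _ → write 1, move +1, go to p1
p1 | 1[1]#1##_   read 1 → write 0, move 0, go to p1
p1 | 1[0]#1##_   read 0 → write 0, move +1, go to p1
p1 | 10[#]1##_   read # → write 0, move 0, go to p1
p1 | 10[0]1##_   read 0 → write 0, move +1, go to p1
p1 | 100[1]##_   read 1 → write 0, move 0, go to p1
p1 | 100[0]##_   read 0 → write 0, move +1, go to p1
p1 | 1000[#]#_   read # → write 0, move 0, go to p1
p1 | 1000[0]#_   read 0 → write 0, move +1, go to p1
p1 | 10000[#]_   read # → write 0, move 0, go to p1
p1 | 10000[0]_   read 0 → write 0, move +1, go to p1
p1 | 100000[_]
M halts after 12 transitions.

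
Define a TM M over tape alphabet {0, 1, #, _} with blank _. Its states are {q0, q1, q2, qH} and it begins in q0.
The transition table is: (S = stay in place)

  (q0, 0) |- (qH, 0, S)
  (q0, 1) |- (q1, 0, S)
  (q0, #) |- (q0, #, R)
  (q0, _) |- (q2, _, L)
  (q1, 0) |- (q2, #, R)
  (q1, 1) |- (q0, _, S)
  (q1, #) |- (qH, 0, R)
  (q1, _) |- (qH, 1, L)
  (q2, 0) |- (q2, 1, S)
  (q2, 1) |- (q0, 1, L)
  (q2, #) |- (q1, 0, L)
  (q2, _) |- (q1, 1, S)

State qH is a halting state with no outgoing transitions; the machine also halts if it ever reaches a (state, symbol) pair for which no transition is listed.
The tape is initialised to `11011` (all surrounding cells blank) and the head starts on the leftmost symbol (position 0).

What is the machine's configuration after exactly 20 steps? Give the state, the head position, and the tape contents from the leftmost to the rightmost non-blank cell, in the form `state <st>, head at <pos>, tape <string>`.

q0 | [1]1011_   read 1 → write 0, move S, go to q1
q1 | [0]1011_   read 0 → write #, move R, go to q2
q2 | #[1]011_   read 1 → write 1, move L, go to q0
q0 | [#]1011_   read # → write #, move R, go to q0
q0 | #[1]011_   read 1 → write 0, move S, go to q1
q1 | #[0]011_   read 0 → write #, move R, go to q2
q2 | ##[0]11_   read 0 → write 1, move S, go to q2
q2 | ##[1]11_   read 1 → write 1, move L, go to q0
q0 | #[#]111_   read # → write #, move R, go to q0
q0 | ##[1]11_   read 1 → write 0, move S, go to q1
q1 | ##[0]11_   read 0 → write #, move R, go to q2
q2 | ###[1]1_   read 1 → write 1, move L, go to q0
q0 | ##[#]11_   read # → write #, move R, go to q0
q0 | ###[1]1_   read 1 → write 0, move S, go to q1
q1 | ###[0]1_   read 0 → write #, move R, go to q2
q2 | ####[1]_   read 1 → write 1, move L, go to q0
q0 | ###[#]1_   read # → write #, move R, go to q0
q0 | ####[1]_   read 1 → write 0, move S, go to q1
q1 | ####[0]_   read 0 → write #, move R, go to q2
q2 | #####[_]   read _ → write 1, move S, go to q1
q1 | #####[1]
After 20 steps: state q1, head at 5, tape #####1.

state q1, head at 5, tape #####1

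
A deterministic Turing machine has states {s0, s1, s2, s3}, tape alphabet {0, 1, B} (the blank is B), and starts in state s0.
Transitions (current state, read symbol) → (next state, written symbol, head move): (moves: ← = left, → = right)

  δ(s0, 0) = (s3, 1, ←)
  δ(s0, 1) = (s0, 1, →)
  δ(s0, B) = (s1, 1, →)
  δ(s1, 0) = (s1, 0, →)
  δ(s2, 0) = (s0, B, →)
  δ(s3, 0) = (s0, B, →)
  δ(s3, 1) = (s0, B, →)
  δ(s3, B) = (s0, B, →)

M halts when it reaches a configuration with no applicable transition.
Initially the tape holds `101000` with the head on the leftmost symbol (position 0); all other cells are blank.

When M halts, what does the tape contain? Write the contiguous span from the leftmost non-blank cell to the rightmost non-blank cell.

state=s0 head=0 tape=[1]01000BB   (s0,1)→(s0,1,→)
state=s0 head=1 tape=1[0]1000BB   (s0,0)→(s3,1,←)
state=s3 head=0 tape=[1]11000BB   (s3,1)→(s0,B,→)
state=s0 head=1 tape=B[1]1000BB   (s0,1)→(s0,1,→)
state=s0 head=2 tape=B1[1]000BB   (s0,1)→(s0,1,→)
state=s0 head=3 tape=B11[0]00BB   (s0,0)→(s3,1,←)
state=s3 head=2 tape=B1[1]100BB   (s3,1)→(s0,B,→)
state=s0 head=3 tape=B1B[1]00BB   (s0,1)→(s0,1,→)
state=s0 head=4 tape=B1B1[0]0BB   (s0,0)→(s3,1,←)
state=s3 head=3 tape=B1B[1]10BB   (s3,1)→(s0,B,→)
state=s0 head=4 tape=B1BB[1]0BB   (s0,1)→(s0,1,→)
state=s0 head=5 tape=B1BB1[0]BB   (s0,0)→(s3,1,←)
state=s3 head=4 tape=B1BB[1]1BB   (s3,1)→(s0,B,→)
state=s0 head=5 tape=B1BBB[1]BB   (s0,1)→(s0,1,→)
state=s0 head=6 tape=B1BBB1[B]B   (s0,B)→(s1,1,→)
state=s1 head=7 tape=B1BBB11[B]
The non-blank tape span at halt is 1BBB11.

1BBB11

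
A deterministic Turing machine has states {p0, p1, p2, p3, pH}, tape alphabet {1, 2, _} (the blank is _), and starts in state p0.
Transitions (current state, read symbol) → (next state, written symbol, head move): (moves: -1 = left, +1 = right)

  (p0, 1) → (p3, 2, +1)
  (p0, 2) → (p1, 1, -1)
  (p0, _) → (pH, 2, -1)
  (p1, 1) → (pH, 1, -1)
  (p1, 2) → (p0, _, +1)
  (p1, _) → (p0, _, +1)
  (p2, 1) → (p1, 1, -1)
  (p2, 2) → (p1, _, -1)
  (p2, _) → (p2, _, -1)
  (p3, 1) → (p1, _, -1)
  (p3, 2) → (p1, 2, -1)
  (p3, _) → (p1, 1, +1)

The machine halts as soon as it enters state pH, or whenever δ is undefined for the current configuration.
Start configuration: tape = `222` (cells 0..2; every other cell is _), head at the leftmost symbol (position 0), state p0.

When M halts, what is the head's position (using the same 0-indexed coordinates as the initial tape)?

p0 | _[2]22___   read 2 → write 1, move -1, go to p1
p1 | [_]122___   read _ → write _, move +1, go to p0
p0 | _[1]22___   read 1 → write 2, move +1, go to p3
p3 | _2[2]2___   read 2 → write 2, move -1, go to p1
p1 | _[2]22___   read 2 → write _, move +1, go to p0
p0 | __[2]2___   read 2 → write 1, move -1, go to p1
p1 | _[_]12___   read _ → write _, move +1, go to p0
p0 | __[1]2___   read 1 → write 2, move +1, go to p3
p3 | __2[2]___   read 2 → write 2, move -1, go to p1
p1 | __[2]2___   read 2 → write _, move +1, go to p0
p0 | ___[2]___   read 2 → write 1, move -1, go to p1
p1 | __[_]1___   read _ → write _, move +1, go to p0
p0 | ___[1]___   read 1 → write 2, move +1, go to p3
p3 | ___2[_]__   read _ → write 1, move +1, go to p1
p1 | ___21[_]_   read _ → write _, move +1, go to p0
p0 | ___21_[_]   read _ → write 2, move -1, go to pH
pH | ___21[_]2
At halt the head is at cell 4.

4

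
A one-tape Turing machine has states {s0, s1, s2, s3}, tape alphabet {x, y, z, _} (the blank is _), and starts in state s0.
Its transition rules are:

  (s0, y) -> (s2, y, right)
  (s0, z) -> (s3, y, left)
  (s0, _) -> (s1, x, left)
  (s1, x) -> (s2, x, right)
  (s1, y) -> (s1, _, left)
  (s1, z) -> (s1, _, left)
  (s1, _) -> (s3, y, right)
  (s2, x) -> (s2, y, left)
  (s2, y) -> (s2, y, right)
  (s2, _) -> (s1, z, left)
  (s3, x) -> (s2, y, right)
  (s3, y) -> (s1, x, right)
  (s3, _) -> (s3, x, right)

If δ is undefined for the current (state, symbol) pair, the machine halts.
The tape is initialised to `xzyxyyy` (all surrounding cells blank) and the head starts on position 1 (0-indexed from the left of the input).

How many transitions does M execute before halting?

26

s0 | _x[z]yxyyy_   read z → write y, move left, go to s3
s3 | _[x]yyxyyy_   read x → write y, move right, go to s2
s2 | _y[y]yxyyy_   read y → write y, move right, go to s2
s2 | _yy[y]xyyy_   read y → write y, move right, go to s2
s2 | _yyy[x]yyy_   read x → write y, move left, go to s2
s2 | _yy[y]yyyy_   read y → write y, move right, go to s2
s2 | _yyy[y]yyy_   read y → write y, move right, go to s2
s2 | _yyyy[y]yy_   read y → write y, move right, go to s2
s2 | _yyyyy[y]y_   read y → write y, move right, go to s2
s2 | _yyyyyy[y]_   read y → write y, move right, go to s2
s2 | _yyyyyyy[_]   read _ → write z, move left, go to s1
s1 | _yyyyyy[y]z   read y → write _, move left, go to s1
s1 | _yyyyy[y]_z   read y → write _, move left, go to s1
s1 | _yyyy[y]__z   read y → write _, move left, go to s1
s1 | _yyy[y]___z   read y → write _, move left, go to s1
s1 | _yy[y]____z   read y → write _, move left, go to s1
s1 | _y[y]_____z   read y → write _, move left, go to s1
s1 | _[y]______z   read y → write _, move left, go to s1
s1 | [_]_______z   read _ → write y, move right, go to s3
s3 | y[_]______z   read _ → write x, move right, go to s3
s3 | yx[_]_____z   read _ → write x, move right, go to s3
s3 | yxx[_]____z   read _ → write x, move right, go to s3
s3 | yxxx[_]___z   read _ → write x, move right, go to s3
s3 | yxxxx[_]__z   read _ → write x, move right, go to s3
s3 | yxxxxx[_]_z   read _ → write x, move right, go to s3
s3 | yxxxxxx[_]z   read _ → write x, move right, go to s3
s3 | yxxxxxxx[z]
M halts after 26 transitions.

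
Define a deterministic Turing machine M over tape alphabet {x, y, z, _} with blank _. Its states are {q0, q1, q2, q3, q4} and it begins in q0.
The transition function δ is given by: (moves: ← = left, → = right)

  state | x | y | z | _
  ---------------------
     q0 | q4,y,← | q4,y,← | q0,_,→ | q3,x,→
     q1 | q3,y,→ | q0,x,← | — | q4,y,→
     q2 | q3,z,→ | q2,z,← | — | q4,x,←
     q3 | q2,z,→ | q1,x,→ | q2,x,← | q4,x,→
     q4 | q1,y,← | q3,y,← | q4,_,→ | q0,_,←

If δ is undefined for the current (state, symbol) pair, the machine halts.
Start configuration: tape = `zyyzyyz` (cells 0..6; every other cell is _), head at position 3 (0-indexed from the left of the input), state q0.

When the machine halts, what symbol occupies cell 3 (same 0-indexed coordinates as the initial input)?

_

state=q0 head=3 tape=___zyy[z]yyz   (q0,z)→(q0,_,→)
state=q0 head=4 tape=___zyy_[y]yz   (q0,y)→(q4,y,←)
state=q4 head=3 tape=___zyy[_]yyz   (q4,_)→(q0,_,←)
state=q0 head=2 tape=___zy[y]_yyz   (q0,y)→(q4,y,←)
state=q4 head=1 tape=___z[y]y_yyz   (q4,y)→(q3,y,←)
state=q3 head=0 tape=___[z]yy_yyz   (q3,z)→(q2,x,←)
state=q2 head=-1 tape=__[_]xyy_yyz   (q2,_)→(q4,x,←)
state=q4 head=-2 tape=_[_]xxyy_yyz   (q4,_)→(q0,_,←)
state=q0 head=-3 tape=[_]_xxyy_yyz   (q0,_)→(q3,x,→)
state=q3 head=-2 tape=x[_]xxyy_yyz   (q3,_)→(q4,x,→)
state=q4 head=-1 tape=xx[x]xyy_yyz   (q4,x)→(q1,y,←)
state=q1 head=-2 tape=x[x]yxyy_yyz   (q1,x)→(q3,y,→)
state=q3 head=-1 tape=xy[y]xyy_yyz   (q3,y)→(q1,x,→)
state=q1 head=0 tape=xyx[x]yy_yyz   (q1,x)→(q3,y,→)
state=q3 head=1 tape=xyxy[y]y_yyz   (q3,y)→(q1,x,→)
state=q1 head=2 tape=xyxyx[y]_yyz   (q1,y)→(q0,x,←)
state=q0 head=1 tape=xyxy[x]x_yyz   (q0,x)→(q4,y,←)
state=q4 head=0 tape=xyx[y]yx_yyz   (q4,y)→(q3,y,←)
state=q3 head=-1 tape=xy[x]yyx_yyz   (q3,x)→(q2,z,→)
state=q2 head=0 tape=xyz[y]yx_yyz   (q2,y)→(q2,z,←)
state=q2 head=-1 tape=xy[z]zyx_yyz
Cell 3 holds _ when M halts.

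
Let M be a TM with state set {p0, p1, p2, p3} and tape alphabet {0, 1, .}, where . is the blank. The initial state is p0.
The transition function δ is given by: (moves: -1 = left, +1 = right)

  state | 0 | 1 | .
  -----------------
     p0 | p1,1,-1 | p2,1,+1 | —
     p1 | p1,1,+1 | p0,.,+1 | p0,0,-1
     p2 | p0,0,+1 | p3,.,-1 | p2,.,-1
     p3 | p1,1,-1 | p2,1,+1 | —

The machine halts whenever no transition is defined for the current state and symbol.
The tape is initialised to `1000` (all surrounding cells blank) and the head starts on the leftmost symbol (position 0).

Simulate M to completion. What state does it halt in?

state=p0 head=0 tape=[1]000.   (p0,1)→(p2,1,+1)
state=p2 head=1 tape=1[0]00.   (p2,0)→(p0,0,+1)
state=p0 head=2 tape=10[0]0.   (p0,0)→(p1,1,-1)
state=p1 head=1 tape=1[0]10.   (p1,0)→(p1,1,+1)
state=p1 head=2 tape=11[1]0.   (p1,1)→(p0,.,+1)
state=p0 head=3 tape=11.[0].   (p0,0)→(p1,1,-1)
state=p1 head=2 tape=11[.]1.   (p1,.)→(p0,0,-1)
state=p0 head=1 tape=1[1]01.   (p0,1)→(p2,1,+1)
state=p2 head=2 tape=11[0]1.   (p2,0)→(p0,0,+1)
state=p0 head=3 tape=110[1].   (p0,1)→(p2,1,+1)
state=p2 head=4 tape=1101[.]   (p2,.)→(p2,.,-1)
state=p2 head=3 tape=110[1].   (p2,1)→(p3,.,-1)
state=p3 head=2 tape=11[0]..   (p3,0)→(p1,1,-1)
state=p1 head=1 tape=1[1]1..   (p1,1)→(p0,.,+1)
state=p0 head=2 tape=1.[1]..   (p0,1)→(p2,1,+1)
state=p2 head=3 tape=1.1[.].   (p2,.)→(p2,.,-1)
state=p2 head=2 tape=1.[1]..   (p2,1)→(p3,.,-1)
state=p3 head=1 tape=1[.]...
No transition is defined for (p3, .); M halts in state p3.

p3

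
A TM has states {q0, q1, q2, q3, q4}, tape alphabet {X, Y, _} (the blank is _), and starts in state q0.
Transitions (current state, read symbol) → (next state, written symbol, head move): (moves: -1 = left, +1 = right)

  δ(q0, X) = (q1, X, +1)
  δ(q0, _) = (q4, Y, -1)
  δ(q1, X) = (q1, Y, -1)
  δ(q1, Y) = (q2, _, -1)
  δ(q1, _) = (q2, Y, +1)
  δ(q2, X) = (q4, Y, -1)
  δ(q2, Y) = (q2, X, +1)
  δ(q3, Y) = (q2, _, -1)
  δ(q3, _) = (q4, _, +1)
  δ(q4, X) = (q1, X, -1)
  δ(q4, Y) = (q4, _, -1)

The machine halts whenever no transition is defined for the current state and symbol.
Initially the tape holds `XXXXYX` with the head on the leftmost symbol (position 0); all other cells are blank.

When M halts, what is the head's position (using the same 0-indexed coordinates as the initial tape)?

-2

state=q0 head=0 tape=__[X]XXXYX   (q0,X)→(q1,X,+1)
state=q1 head=1 tape=__X[X]XXYX   (q1,X)→(q1,Y,-1)
state=q1 head=0 tape=__[X]YXXYX   (q1,X)→(q1,Y,-1)
state=q1 head=-1 tape=_[_]YYXXYX   (q1,_)→(q2,Y,+1)
state=q2 head=0 tape=_Y[Y]YXXYX   (q2,Y)→(q2,X,+1)
state=q2 head=1 tape=_YX[Y]XXYX   (q2,Y)→(q2,X,+1)
state=q2 head=2 tape=_YXX[X]XYX   (q2,X)→(q4,Y,-1)
state=q4 head=1 tape=_YX[X]YXYX   (q4,X)→(q1,X,-1)
state=q1 head=0 tape=_Y[X]XYXYX   (q1,X)→(q1,Y,-1)
state=q1 head=-1 tape=_[Y]YXYXYX   (q1,Y)→(q2,_,-1)
state=q2 head=-2 tape=[_]_YXYXYX
At halt the head is at cell -2.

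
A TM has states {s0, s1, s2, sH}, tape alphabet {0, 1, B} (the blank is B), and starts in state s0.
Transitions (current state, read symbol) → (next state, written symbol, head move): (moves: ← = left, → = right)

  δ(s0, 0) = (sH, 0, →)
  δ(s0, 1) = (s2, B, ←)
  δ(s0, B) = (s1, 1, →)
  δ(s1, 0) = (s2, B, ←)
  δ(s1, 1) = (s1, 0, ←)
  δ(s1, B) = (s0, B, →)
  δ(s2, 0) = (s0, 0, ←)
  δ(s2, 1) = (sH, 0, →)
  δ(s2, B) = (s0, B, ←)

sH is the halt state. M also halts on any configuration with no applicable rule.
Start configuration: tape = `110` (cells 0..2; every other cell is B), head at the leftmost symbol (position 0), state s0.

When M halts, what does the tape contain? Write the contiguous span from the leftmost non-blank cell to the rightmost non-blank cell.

1B000

s0 | BB[1]10   read 1 → write B, move ←, go to s2
s2 | B[B]B10   read B → write B, move ←, go to s0
s0 | [B]BB10   read B → write 1, move →, go to s1
s1 | 1[B]B10   read B → write B, move →, go to s0
s0 | 1B[B]10   read B → write 1, move →, go to s1
s1 | 1B1[1]0   read 1 → write 0, move ←, go to s1
s1 | 1B[1]00   read 1 → write 0, move ←, go to s1
s1 | 1[B]000   read B → write B, move →, go to s0
s0 | 1B[0]00   read 0 → write 0, move →, go to sH
sH | 1B0[0]0
The non-blank tape span at halt is 1B000.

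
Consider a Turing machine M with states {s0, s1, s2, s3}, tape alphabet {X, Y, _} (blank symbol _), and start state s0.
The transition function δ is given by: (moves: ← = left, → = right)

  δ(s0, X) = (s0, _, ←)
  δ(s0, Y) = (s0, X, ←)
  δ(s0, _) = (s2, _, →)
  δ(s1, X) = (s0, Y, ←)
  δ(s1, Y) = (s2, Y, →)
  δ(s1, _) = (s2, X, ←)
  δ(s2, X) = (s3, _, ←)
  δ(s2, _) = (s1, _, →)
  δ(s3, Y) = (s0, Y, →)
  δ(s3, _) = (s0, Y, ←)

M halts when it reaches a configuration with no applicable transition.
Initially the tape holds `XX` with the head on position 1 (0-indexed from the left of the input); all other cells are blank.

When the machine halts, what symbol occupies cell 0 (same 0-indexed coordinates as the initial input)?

state=s0 head=1 tape=_X[X]   (s0,X)→(s0,_,←)
state=s0 head=0 tape=_[X]_   (s0,X)→(s0,_,←)
state=s0 head=-1 tape=[_]__   (s0,_)→(s2,_,→)
state=s2 head=0 tape=_[_]_   (s2,_)→(s1,_,→)
state=s1 head=1 tape=__[_]   (s1,_)→(s2,X,←)
state=s2 head=0 tape=_[_]X   (s2,_)→(s1,_,→)
state=s1 head=1 tape=__[X]   (s1,X)→(s0,Y,←)
state=s0 head=0 tape=_[_]Y   (s0,_)→(s2,_,→)
state=s2 head=1 tape=__[Y]
Cell 0 holds _ when M halts.

_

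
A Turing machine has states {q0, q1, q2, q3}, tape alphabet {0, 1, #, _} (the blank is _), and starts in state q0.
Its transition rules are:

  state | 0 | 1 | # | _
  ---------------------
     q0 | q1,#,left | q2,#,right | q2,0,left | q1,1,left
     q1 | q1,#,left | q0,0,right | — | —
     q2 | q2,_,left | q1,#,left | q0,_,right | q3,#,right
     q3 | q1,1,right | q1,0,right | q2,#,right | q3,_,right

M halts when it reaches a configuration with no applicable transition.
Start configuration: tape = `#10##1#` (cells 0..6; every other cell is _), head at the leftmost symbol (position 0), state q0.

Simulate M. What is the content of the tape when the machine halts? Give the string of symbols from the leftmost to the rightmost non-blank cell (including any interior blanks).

10###1#

q0 | _[#]10##1#   read # → write 0, move left, go to q2
q2 | [_]010##1#   read _ → write #, move right, go to q3
q3 | #[0]10##1#   read 0 → write 1, move right, go to q1
q1 | #1[1]0##1#   read 1 → write 0, move right, go to q0
q0 | #10[0]##1#   read 0 → write #, move left, go to q1
q1 | #1[0]###1#   read 0 → write #, move left, go to q1
q1 | #[1]####1#   read 1 → write 0, move right, go to q0
q0 | #0[#]###1#   read # → write 0, move left, go to q2
q2 | #[0]0###1#   read 0 → write _, move left, go to q2
q2 | [#]_0###1#   read # → write _, move right, go to q0
q0 | _[_]0###1#   read _ → write 1, move left, go to q1
q1 | [_]10###1#
The non-blank tape span at halt is 10###1#.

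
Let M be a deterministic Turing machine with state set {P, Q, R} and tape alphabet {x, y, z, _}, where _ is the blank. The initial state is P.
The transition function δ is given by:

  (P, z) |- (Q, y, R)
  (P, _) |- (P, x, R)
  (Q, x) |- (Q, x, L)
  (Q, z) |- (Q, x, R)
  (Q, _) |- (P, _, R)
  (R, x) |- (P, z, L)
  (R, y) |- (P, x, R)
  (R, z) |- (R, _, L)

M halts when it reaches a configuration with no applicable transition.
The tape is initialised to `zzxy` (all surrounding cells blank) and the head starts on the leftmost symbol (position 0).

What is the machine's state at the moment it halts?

P | [z]zxy   read z → write y, move R, go to Q
Q | y[z]xy   read z → write x, move R, go to Q
Q | yx[x]y   read x → write x, move L, go to Q
Q | y[x]xy   read x → write x, move L, go to Q
Q | [y]xxy
No transition is defined for (Q, y); M halts in state Q.

Q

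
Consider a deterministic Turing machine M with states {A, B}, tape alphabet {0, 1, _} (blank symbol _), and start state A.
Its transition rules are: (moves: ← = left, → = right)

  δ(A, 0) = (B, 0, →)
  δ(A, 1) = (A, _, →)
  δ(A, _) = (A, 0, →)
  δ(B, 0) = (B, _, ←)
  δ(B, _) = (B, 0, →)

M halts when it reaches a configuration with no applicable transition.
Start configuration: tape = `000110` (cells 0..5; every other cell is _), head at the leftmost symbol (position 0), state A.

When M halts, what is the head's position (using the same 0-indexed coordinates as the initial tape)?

state=A head=0 tape=__[0]00110   (A,0)→(B,0,→)
state=B head=1 tape=__0[0]0110   (B,0)→(B,_,←)
state=B head=0 tape=__[0]_0110   (B,0)→(B,_,←)
state=B head=-1 tape=_[_]__0110   (B,_)→(B,0,→)
state=B head=0 tape=_0[_]_0110   (B,_)→(B,0,→)
state=B head=1 tape=_00[_]0110   (B,_)→(B,0,→)
state=B head=2 tape=_000[0]110   (B,0)→(B,_,←)
state=B head=1 tape=_00[0]_110   (B,0)→(B,_,←)
state=B head=0 tape=_0[0]__110   (B,0)→(B,_,←)
state=B head=-1 tape=_[0]___110   (B,0)→(B,_,←)
state=B head=-2 tape=[_]____110   (B,_)→(B,0,→)
state=B head=-1 tape=0[_]___110   (B,_)→(B,0,→)
state=B head=0 tape=00[_]__110   (B,_)→(B,0,→)
state=B head=1 tape=000[_]_110   (B,_)→(B,0,→)
state=B head=2 tape=0000[_]110   (B,_)→(B,0,→)
state=B head=3 tape=00000[1]10
At halt the head is at cell 3.

3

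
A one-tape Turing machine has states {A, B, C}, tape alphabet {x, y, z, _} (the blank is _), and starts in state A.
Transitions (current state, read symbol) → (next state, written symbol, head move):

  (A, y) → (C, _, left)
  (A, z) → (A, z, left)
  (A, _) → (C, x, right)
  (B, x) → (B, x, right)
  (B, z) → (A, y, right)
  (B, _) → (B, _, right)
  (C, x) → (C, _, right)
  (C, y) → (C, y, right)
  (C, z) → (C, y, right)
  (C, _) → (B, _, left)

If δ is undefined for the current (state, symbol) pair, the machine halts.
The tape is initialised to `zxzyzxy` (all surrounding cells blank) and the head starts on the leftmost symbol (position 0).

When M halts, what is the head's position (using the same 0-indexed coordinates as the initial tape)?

state=A head=0 tape=_[z]xzyzxy_   (A,z)→(A,z,left)
state=A head=-1 tape=[_]zxzyzxy_   (A,_)→(C,x,right)
state=C head=0 tape=x[z]xzyzxy_   (C,z)→(C,y,right)
state=C head=1 tape=xy[x]zyzxy_   (C,x)→(C,_,right)
state=C head=2 tape=xy_[z]yzxy_   (C,z)→(C,y,right)
state=C head=3 tape=xy_y[y]zxy_   (C,y)→(C,y,right)
state=C head=4 tape=xy_yy[z]xy_   (C,z)→(C,y,right)
state=C head=5 tape=xy_yyy[x]y_   (C,x)→(C,_,right)
state=C head=6 tape=xy_yyy_[y]_   (C,y)→(C,y,right)
state=C head=7 tape=xy_yyy_y[_]   (C,_)→(B,_,left)
state=B head=6 tape=xy_yyy_[y]_
At halt the head is at cell 6.

6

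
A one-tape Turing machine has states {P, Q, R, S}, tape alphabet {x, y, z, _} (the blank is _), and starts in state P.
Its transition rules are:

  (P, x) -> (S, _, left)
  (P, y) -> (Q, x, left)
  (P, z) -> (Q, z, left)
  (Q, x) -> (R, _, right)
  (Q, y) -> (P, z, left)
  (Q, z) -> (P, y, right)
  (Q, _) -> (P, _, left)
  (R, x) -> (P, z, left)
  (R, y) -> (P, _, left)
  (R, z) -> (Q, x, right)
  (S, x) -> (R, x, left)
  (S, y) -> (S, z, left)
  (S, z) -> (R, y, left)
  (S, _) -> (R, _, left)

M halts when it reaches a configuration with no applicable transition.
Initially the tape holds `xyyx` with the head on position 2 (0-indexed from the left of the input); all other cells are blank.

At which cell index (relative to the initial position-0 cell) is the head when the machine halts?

state=P head=2 tape=__xy[y]x   (P,y)→(Q,x,left)
state=Q head=1 tape=__x[y]xx   (Q,y)→(P,z,left)
state=P head=0 tape=__[x]zxx   (P,x)→(S,_,left)
state=S head=-1 tape=_[_]_zxx   (S,_)→(R,_,left)
state=R head=-2 tape=[_]__zxx
At halt the head is at cell -2.

-2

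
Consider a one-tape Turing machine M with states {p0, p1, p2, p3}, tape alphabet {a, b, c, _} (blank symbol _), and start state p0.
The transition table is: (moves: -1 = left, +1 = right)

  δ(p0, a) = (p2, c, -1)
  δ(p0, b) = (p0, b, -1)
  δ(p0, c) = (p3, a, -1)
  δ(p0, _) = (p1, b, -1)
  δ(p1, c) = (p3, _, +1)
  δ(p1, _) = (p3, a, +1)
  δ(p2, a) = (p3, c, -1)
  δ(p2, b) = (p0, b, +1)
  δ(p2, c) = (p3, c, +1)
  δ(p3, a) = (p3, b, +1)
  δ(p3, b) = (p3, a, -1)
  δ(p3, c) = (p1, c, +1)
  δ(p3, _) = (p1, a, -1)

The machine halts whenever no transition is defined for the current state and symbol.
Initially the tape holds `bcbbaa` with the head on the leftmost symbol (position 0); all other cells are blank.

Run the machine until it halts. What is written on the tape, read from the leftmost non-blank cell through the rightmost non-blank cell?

abbbbcbbaa

state=p0 head=0 tape=____[b]cbbaa   (p0,b)→(p0,b,-1)
state=p0 head=-1 tape=___[_]bcbbaa   (p0,_)→(p1,b,-1)
state=p1 head=-2 tape=__[_]bbcbbaa   (p1,_)→(p3,a,+1)
state=p3 head=-1 tape=__a[b]bcbbaa   (p3,b)→(p3,a,-1)
state=p3 head=-2 tape=__[a]abcbbaa   (p3,a)→(p3,b,+1)
state=p3 head=-1 tape=__b[a]bcbbaa   (p3,a)→(p3,b,+1)
state=p3 head=0 tape=__bb[b]cbbaa   (p3,b)→(p3,a,-1)
state=p3 head=-1 tape=__b[b]acbbaa   (p3,b)→(p3,a,-1)
state=p3 head=-2 tape=__[b]aacbbaa   (p3,b)→(p3,a,-1)
state=p3 head=-3 tape=_[_]aaacbbaa   (p3,_)→(p1,a,-1)
state=p1 head=-4 tape=[_]aaaacbbaa   (p1,_)→(p3,a,+1)
state=p3 head=-3 tape=a[a]aaacbbaa   (p3,a)→(p3,b,+1)
state=p3 head=-2 tape=ab[a]aacbbaa   (p3,a)→(p3,b,+1)
state=p3 head=-1 tape=abb[a]acbbaa   (p3,a)→(p3,b,+1)
state=p3 head=0 tape=abbb[a]cbbaa   (p3,a)→(p3,b,+1)
state=p3 head=1 tape=abbbb[c]bbaa   (p3,c)→(p1,c,+1)
state=p1 head=2 tape=abbbbc[b]baa
The non-blank tape span at halt is abbbbcbbaa.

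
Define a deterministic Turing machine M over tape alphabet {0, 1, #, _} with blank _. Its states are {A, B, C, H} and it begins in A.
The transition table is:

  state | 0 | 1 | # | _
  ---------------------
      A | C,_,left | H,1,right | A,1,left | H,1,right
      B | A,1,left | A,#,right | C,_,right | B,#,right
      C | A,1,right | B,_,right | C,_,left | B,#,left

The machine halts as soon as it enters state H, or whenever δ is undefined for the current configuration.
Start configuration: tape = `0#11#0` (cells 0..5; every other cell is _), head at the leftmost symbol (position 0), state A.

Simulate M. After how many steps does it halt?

state=A head=0 tape=___[0]#11#0   (A,0)→(C,_,left)
state=C head=-1 tape=__[_]_#11#0   (C,_)→(B,#,left)
state=B head=-2 tape=_[_]#_#11#0   (B,_)→(B,#,right)
state=B head=-1 tape=_#[#]_#11#0   (B,#)→(C,_,right)
state=C head=0 tape=_#_[_]#11#0   (C,_)→(B,#,left)
state=B head=-1 tape=_#[_]##11#0   (B,_)→(B,#,right)
state=B head=0 tape=_##[#]#11#0   (B,#)→(C,_,right)
state=C head=1 tape=_##_[#]11#0   (C,#)→(C,_,left)
state=C head=0 tape=_##[_]_11#0   (C,_)→(B,#,left)
state=B head=-1 tape=_#[#]#_11#0   (B,#)→(C,_,right)
state=C head=0 tape=_#_[#]_11#0   (C,#)→(C,_,left)
state=C head=-1 tape=_#[_]__11#0   (C,_)→(B,#,left)
state=B head=-2 tape=_[#]#__11#0   (B,#)→(C,_,right)
state=C head=-1 tape=__[#]__11#0   (C,#)→(C,_,left)
state=C head=-2 tape=_[_]___11#0   (C,_)→(B,#,left)
state=B head=-3 tape=[_]#___11#0   (B,_)→(B,#,right)
state=B head=-2 tape=#[#]___11#0   (B,#)→(C,_,right)
state=C head=-1 tape=#_[_]__11#0   (C,_)→(B,#,left)
state=B head=-2 tape=#[_]#__11#0   (B,_)→(B,#,right)
state=B head=-1 tape=##[#]__11#0   (B,#)→(C,_,right)
state=C head=0 tape=##_[_]_11#0   (C,_)→(B,#,left)
state=B head=-1 tape=##[_]#_11#0   (B,_)→(B,#,right)
state=B head=0 tape=###[#]_11#0   (B,#)→(C,_,right)
state=C head=1 tape=###_[_]11#0   (C,_)→(B,#,left)
state=B head=0 tape=###[_]#11#0   (B,_)→(B,#,right)
state=B head=1 tape=####[#]11#0   (B,#)→(C,_,right)
state=C head=2 tape=####_[1]1#0   (C,1)→(B,_,right)
state=B head=3 tape=####__[1]#0   (B,1)→(A,#,right)
state=A head=4 tape=####__#[#]0   (A,#)→(A,1,left)
state=A head=3 tape=####__[#]10   (A,#)→(A,1,left)
state=A head=2 tape=####_[_]110   (A,_)→(H,1,right)
state=H head=3 tape=####_1[1]10
M halts after 31 transitions.

31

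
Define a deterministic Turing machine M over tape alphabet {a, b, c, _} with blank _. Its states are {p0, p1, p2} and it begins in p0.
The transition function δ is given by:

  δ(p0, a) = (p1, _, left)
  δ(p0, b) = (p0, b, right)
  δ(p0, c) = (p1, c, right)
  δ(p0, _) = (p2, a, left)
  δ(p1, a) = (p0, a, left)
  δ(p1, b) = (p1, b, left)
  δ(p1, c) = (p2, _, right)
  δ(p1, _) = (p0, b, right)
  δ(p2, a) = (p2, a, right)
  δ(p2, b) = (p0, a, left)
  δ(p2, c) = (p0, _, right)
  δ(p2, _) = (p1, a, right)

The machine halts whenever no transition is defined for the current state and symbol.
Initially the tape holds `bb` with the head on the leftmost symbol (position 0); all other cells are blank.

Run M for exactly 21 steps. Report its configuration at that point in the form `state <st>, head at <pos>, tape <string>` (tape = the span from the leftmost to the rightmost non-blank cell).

state=p0 head=0 tape=___[b]b_   (p0,b)→(p0,b,right)
state=p0 head=1 tape=___b[b]_   (p0,b)→(p0,b,right)
state=p0 head=2 tape=___bb[_]   (p0,_)→(p2,a,left)
state=p2 head=1 tape=___b[b]a   (p2,b)→(p0,a,left)
state=p0 head=0 tape=___[b]aa   (p0,b)→(p0,b,right)
state=p0 head=1 tape=___b[a]a   (p0,a)→(p1,_,left)
state=p1 head=0 tape=___[b]_a   (p1,b)→(p1,b,left)
state=p1 head=-1 tape=__[_]b_a   (p1,_)→(p0,b,right)
state=p0 head=0 tape=__b[b]_a   (p0,b)→(p0,b,right)
state=p0 head=1 tape=__bb[_]a   (p0,_)→(p2,a,left)
state=p2 head=0 tape=__b[b]aa   (p2,b)→(p0,a,left)
state=p0 head=-1 tape=__[b]aaa   (p0,b)→(p0,b,right)
state=p0 head=0 tape=__b[a]aa   (p0,a)→(p1,_,left)
state=p1 head=-1 tape=__[b]_aa   (p1,b)→(p1,b,left)
state=p1 head=-2 tape=_[_]b_aa   (p1,_)→(p0,b,right)
state=p0 head=-1 tape=_b[b]_aa   (p0,b)→(p0,b,right)
state=p0 head=0 tape=_bb[_]aa   (p0,_)→(p2,a,left)
state=p2 head=-1 tape=_b[b]aaa   (p2,b)→(p0,a,left)
state=p0 head=-2 tape=_[b]aaaa   (p0,b)→(p0,b,right)
state=p0 head=-1 tape=_b[a]aaa   (p0,a)→(p1,_,left)
state=p1 head=-2 tape=_[b]_aaa   (p1,b)→(p1,b,left)
state=p1 head=-3 tape=[_]b_aaa
After 21 steps: state p1, head at -3, tape b_aaa.

state p1, head at -3, tape b_aaa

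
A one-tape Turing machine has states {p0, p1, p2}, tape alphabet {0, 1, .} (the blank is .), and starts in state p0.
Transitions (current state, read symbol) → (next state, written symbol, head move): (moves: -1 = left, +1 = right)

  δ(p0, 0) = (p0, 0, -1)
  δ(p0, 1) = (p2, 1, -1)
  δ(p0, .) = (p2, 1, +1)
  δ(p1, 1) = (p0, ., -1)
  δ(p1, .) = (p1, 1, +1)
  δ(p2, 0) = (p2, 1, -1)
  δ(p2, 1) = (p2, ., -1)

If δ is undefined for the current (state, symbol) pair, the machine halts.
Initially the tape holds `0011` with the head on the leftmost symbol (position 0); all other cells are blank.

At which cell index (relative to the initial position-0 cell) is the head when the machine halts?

-2

p0 | ..[0]011   read 0 → write 0, move -1, go to p0
p0 | .[.]0011   read . → write 1, move +1, go to p2
p2 | .1[0]011   read 0 → write 1, move -1, go to p2
p2 | .[1]1011   read 1 → write ., move -1, go to p2
p2 | [.].1011
At halt the head is at cell -2.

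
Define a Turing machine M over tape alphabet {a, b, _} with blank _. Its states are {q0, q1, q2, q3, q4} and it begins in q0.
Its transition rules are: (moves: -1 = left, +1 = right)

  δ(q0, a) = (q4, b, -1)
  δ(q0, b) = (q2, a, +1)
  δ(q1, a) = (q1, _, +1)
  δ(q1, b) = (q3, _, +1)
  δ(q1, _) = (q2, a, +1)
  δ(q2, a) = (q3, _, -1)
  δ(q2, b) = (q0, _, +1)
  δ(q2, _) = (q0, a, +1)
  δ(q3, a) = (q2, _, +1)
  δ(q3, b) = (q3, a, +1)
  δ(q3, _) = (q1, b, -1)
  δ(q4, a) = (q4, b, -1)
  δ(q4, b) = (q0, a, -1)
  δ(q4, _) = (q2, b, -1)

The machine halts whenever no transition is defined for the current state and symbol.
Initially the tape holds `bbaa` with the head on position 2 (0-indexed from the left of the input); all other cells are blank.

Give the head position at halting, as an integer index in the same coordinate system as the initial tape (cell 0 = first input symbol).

4

state=q0 head=2 tape=bb[a]a_   (q0,a)→(q4,b,-1)
state=q4 head=1 tape=b[b]ba_   (q4,b)→(q0,a,-1)
state=q0 head=0 tape=[b]aba_   (q0,b)→(q2,a,+1)
state=q2 head=1 tape=a[a]ba_   (q2,a)→(q3,_,-1)
state=q3 head=0 tape=[a]_ba_   (q3,a)→(q2,_,+1)
state=q2 head=1 tape=_[_]ba_   (q2,_)→(q0,a,+1)
state=q0 head=2 tape=_a[b]a_   (q0,b)→(q2,a,+1)
state=q2 head=3 tape=_aa[a]_   (q2,a)→(q3,_,-1)
state=q3 head=2 tape=_a[a]__   (q3,a)→(q2,_,+1)
state=q2 head=3 tape=_a_[_]_   (q2,_)→(q0,a,+1)
state=q0 head=4 tape=_a_a[_]
At halt the head is at cell 4.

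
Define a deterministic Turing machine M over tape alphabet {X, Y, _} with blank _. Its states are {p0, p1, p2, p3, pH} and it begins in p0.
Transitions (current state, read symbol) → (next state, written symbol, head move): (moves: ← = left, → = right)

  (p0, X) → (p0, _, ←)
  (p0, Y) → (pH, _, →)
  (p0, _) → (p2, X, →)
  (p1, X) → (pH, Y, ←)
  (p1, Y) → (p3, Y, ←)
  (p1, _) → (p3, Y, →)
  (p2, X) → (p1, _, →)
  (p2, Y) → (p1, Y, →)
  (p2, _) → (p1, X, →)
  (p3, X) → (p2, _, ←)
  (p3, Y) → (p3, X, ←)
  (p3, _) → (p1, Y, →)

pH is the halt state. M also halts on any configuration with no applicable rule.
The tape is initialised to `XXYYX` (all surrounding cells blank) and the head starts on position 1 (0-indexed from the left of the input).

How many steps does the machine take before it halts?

22

p0 | _X[X]YYX   read X → write _, move ←, go to p0
p0 | _[X]_YYX   read X → write _, move ←, go to p0
p0 | [_]__YYX   read _ → write X, move →, go to p2
p2 | X[_]_YYX   read _ → write X, move →, go to p1
p1 | XX[_]YYX   read _ → write Y, move →, go to p3
p3 | XXY[Y]YX   read Y → write X, move ←, go to p3
p3 | XX[Y]XYX   read Y → write X, move ←, go to p3
p3 | X[X]XXYX   read X → write _, move ←, go to p2
p2 | [X]_XXYX   read X → write _, move →, go to p1
p1 | _[_]XXYX   read _ → write Y, move →, go to p3
p3 | _Y[X]XYX   read X → write _, move ←, go to p2
p2 | _[Y]_XYX   read Y → write Y, move →, go to p1
p1 | _Y[_]XYX   read _ → write Y, move →, go to p3
p3 | _YY[X]YX   read X → write _, move ←, go to p2
p2 | _Y[Y]_YX   read Y → write Y, move →, go to p1
p1 | _YY[_]YX   read _ → write Y, move →, go to p3
p3 | _YYY[Y]X   read Y → write X, move ←, go to p3
p3 | _YY[Y]XX   read Y → write X, move ←, go to p3
p3 | _Y[Y]XXX   read Y → write X, move ←, go to p3
p3 | _[Y]XXXX   read Y → write X, move ←, go to p3
p3 | [_]XXXXX   read _ → write Y, move →, go to p1
p1 | Y[X]XXXX   read X → write Y, move ←, go to pH
pH | [Y]YXXXX
M halts after 22 transitions.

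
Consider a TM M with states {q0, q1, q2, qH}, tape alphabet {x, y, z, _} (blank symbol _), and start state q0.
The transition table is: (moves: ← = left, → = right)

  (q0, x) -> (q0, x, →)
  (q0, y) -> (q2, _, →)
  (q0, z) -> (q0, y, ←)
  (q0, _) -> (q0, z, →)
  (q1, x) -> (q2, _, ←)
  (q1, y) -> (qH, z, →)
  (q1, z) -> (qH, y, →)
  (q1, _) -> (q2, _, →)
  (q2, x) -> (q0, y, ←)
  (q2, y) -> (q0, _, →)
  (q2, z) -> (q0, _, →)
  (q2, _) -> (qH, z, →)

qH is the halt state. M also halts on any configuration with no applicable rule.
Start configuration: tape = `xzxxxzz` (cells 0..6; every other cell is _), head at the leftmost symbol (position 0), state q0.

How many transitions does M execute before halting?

state=q0 head=0 tape=[x]zxxxzz__   (q0,x)→(q0,x,→)
state=q0 head=1 tape=x[z]xxxzz__   (q0,z)→(q0,y,←)
state=q0 head=0 tape=[x]yxxxzz__   (q0,x)→(q0,x,→)
state=q0 head=1 tape=x[y]xxxzz__   (q0,y)→(q2,_,→)
state=q2 head=2 tape=x_[x]xxzz__   (q2,x)→(q0,y,←)
state=q0 head=1 tape=x[_]yxxzz__   (q0,_)→(q0,z,→)
state=q0 head=2 tape=xz[y]xxzz__   (q0,y)→(q2,_,→)
state=q2 head=3 tape=xz_[x]xzz__   (q2,x)→(q0,y,←)
state=q0 head=2 tape=xz[_]yxzz__   (q0,_)→(q0,z,→)
state=q0 head=3 tape=xzz[y]xzz__   (q0,y)→(q2,_,→)
state=q2 head=4 tape=xzz_[x]zz__   (q2,x)→(q0,y,←)
state=q0 head=3 tape=xzz[_]yzz__   (q0,_)→(q0,z,→)
state=q0 head=4 tape=xzzz[y]zz__   (q0,y)→(q2,_,→)
state=q2 head=5 tape=xzzz_[z]z__   (q2,z)→(q0,_,→)
state=q0 head=6 tape=xzzz__[z]__   (q0,z)→(q0,y,←)
state=q0 head=5 tape=xzzz_[_]y__   (q0,_)→(q0,z,→)
state=q0 head=6 tape=xzzz_z[y]__   (q0,y)→(q2,_,→)
state=q2 head=7 tape=xzzz_z_[_]_   (q2,_)→(qH,z,→)
state=qH head=8 tape=xzzz_z_z[_]
M halts after 18 transitions.

18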